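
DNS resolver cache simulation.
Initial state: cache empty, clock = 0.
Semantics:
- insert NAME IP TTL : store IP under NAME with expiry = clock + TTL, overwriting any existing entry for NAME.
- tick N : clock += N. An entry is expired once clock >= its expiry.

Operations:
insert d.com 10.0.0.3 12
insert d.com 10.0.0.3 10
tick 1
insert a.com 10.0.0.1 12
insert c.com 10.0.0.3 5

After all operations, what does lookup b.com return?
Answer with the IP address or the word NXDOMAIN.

Answer: NXDOMAIN

Derivation:
Op 1: insert d.com -> 10.0.0.3 (expiry=0+12=12). clock=0
Op 2: insert d.com -> 10.0.0.3 (expiry=0+10=10). clock=0
Op 3: tick 1 -> clock=1.
Op 4: insert a.com -> 10.0.0.1 (expiry=1+12=13). clock=1
Op 5: insert c.com -> 10.0.0.3 (expiry=1+5=6). clock=1
lookup b.com: not in cache (expired or never inserted)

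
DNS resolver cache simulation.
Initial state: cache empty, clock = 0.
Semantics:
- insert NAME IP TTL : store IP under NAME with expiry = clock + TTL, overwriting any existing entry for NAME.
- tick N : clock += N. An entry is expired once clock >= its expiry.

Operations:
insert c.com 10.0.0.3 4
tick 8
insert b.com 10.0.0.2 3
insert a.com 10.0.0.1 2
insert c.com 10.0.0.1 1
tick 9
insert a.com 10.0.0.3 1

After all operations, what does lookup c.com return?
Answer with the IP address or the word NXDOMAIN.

Op 1: insert c.com -> 10.0.0.3 (expiry=0+4=4). clock=0
Op 2: tick 8 -> clock=8. purged={c.com}
Op 3: insert b.com -> 10.0.0.2 (expiry=8+3=11). clock=8
Op 4: insert a.com -> 10.0.0.1 (expiry=8+2=10). clock=8
Op 5: insert c.com -> 10.0.0.1 (expiry=8+1=9). clock=8
Op 6: tick 9 -> clock=17. purged={a.com,b.com,c.com}
Op 7: insert a.com -> 10.0.0.3 (expiry=17+1=18). clock=17
lookup c.com: not in cache (expired or never inserted)

Answer: NXDOMAIN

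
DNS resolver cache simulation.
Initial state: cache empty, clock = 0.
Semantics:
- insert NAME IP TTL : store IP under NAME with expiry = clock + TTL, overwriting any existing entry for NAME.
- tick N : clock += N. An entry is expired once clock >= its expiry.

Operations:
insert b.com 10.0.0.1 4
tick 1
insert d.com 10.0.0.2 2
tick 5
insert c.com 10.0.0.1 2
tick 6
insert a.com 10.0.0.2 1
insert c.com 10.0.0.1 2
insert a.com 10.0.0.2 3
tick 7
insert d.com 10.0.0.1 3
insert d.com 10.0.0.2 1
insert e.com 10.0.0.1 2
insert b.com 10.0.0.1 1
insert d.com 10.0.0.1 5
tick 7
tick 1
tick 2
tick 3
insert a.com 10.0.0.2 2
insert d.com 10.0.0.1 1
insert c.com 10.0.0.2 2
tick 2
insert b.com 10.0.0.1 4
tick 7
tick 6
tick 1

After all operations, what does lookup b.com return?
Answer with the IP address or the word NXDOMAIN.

Answer: NXDOMAIN

Derivation:
Op 1: insert b.com -> 10.0.0.1 (expiry=0+4=4). clock=0
Op 2: tick 1 -> clock=1.
Op 3: insert d.com -> 10.0.0.2 (expiry=1+2=3). clock=1
Op 4: tick 5 -> clock=6. purged={b.com,d.com}
Op 5: insert c.com -> 10.0.0.1 (expiry=6+2=8). clock=6
Op 6: tick 6 -> clock=12. purged={c.com}
Op 7: insert a.com -> 10.0.0.2 (expiry=12+1=13). clock=12
Op 8: insert c.com -> 10.0.0.1 (expiry=12+2=14). clock=12
Op 9: insert a.com -> 10.0.0.2 (expiry=12+3=15). clock=12
Op 10: tick 7 -> clock=19. purged={a.com,c.com}
Op 11: insert d.com -> 10.0.0.1 (expiry=19+3=22). clock=19
Op 12: insert d.com -> 10.0.0.2 (expiry=19+1=20). clock=19
Op 13: insert e.com -> 10.0.0.1 (expiry=19+2=21). clock=19
Op 14: insert b.com -> 10.0.0.1 (expiry=19+1=20). clock=19
Op 15: insert d.com -> 10.0.0.1 (expiry=19+5=24). clock=19
Op 16: tick 7 -> clock=26. purged={b.com,d.com,e.com}
Op 17: tick 1 -> clock=27.
Op 18: tick 2 -> clock=29.
Op 19: tick 3 -> clock=32.
Op 20: insert a.com -> 10.0.0.2 (expiry=32+2=34). clock=32
Op 21: insert d.com -> 10.0.0.1 (expiry=32+1=33). clock=32
Op 22: insert c.com -> 10.0.0.2 (expiry=32+2=34). clock=32
Op 23: tick 2 -> clock=34. purged={a.com,c.com,d.com}
Op 24: insert b.com -> 10.0.0.1 (expiry=34+4=38). clock=34
Op 25: tick 7 -> clock=41. purged={b.com}
Op 26: tick 6 -> clock=47.
Op 27: tick 1 -> clock=48.
lookup b.com: not in cache (expired or never inserted)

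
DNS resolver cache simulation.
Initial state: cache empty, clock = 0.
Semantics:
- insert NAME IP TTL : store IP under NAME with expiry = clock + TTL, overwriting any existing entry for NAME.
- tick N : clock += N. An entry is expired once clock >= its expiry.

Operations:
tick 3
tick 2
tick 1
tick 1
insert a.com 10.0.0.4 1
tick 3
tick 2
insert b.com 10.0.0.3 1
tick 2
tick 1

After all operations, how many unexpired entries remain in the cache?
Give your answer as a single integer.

Answer: 0

Derivation:
Op 1: tick 3 -> clock=3.
Op 2: tick 2 -> clock=5.
Op 3: tick 1 -> clock=6.
Op 4: tick 1 -> clock=7.
Op 5: insert a.com -> 10.0.0.4 (expiry=7+1=8). clock=7
Op 6: tick 3 -> clock=10. purged={a.com}
Op 7: tick 2 -> clock=12.
Op 8: insert b.com -> 10.0.0.3 (expiry=12+1=13). clock=12
Op 9: tick 2 -> clock=14. purged={b.com}
Op 10: tick 1 -> clock=15.
Final cache (unexpired): {} -> size=0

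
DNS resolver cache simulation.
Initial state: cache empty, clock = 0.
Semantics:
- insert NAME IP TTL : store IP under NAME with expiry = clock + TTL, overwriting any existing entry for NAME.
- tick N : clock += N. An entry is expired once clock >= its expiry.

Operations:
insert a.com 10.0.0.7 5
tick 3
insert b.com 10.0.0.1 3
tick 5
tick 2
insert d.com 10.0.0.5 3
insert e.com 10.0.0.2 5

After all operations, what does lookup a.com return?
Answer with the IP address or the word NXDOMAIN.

Answer: NXDOMAIN

Derivation:
Op 1: insert a.com -> 10.0.0.7 (expiry=0+5=5). clock=0
Op 2: tick 3 -> clock=3.
Op 3: insert b.com -> 10.0.0.1 (expiry=3+3=6). clock=3
Op 4: tick 5 -> clock=8. purged={a.com,b.com}
Op 5: tick 2 -> clock=10.
Op 6: insert d.com -> 10.0.0.5 (expiry=10+3=13). clock=10
Op 7: insert e.com -> 10.0.0.2 (expiry=10+5=15). clock=10
lookup a.com: not in cache (expired or never inserted)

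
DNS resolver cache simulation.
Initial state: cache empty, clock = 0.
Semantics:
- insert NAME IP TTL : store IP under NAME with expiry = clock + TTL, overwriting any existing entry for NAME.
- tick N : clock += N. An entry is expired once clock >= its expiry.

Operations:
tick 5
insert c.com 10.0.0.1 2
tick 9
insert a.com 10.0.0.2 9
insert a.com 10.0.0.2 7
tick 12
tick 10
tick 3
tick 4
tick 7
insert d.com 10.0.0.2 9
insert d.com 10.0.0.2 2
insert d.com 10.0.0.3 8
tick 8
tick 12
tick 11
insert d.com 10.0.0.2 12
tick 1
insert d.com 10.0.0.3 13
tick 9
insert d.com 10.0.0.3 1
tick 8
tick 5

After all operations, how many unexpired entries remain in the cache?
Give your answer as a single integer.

Op 1: tick 5 -> clock=5.
Op 2: insert c.com -> 10.0.0.1 (expiry=5+2=7). clock=5
Op 3: tick 9 -> clock=14. purged={c.com}
Op 4: insert a.com -> 10.0.0.2 (expiry=14+9=23). clock=14
Op 5: insert a.com -> 10.0.0.2 (expiry=14+7=21). clock=14
Op 6: tick 12 -> clock=26. purged={a.com}
Op 7: tick 10 -> clock=36.
Op 8: tick 3 -> clock=39.
Op 9: tick 4 -> clock=43.
Op 10: tick 7 -> clock=50.
Op 11: insert d.com -> 10.0.0.2 (expiry=50+9=59). clock=50
Op 12: insert d.com -> 10.0.0.2 (expiry=50+2=52). clock=50
Op 13: insert d.com -> 10.0.0.3 (expiry=50+8=58). clock=50
Op 14: tick 8 -> clock=58. purged={d.com}
Op 15: tick 12 -> clock=70.
Op 16: tick 11 -> clock=81.
Op 17: insert d.com -> 10.0.0.2 (expiry=81+12=93). clock=81
Op 18: tick 1 -> clock=82.
Op 19: insert d.com -> 10.0.0.3 (expiry=82+13=95). clock=82
Op 20: tick 9 -> clock=91.
Op 21: insert d.com -> 10.0.0.3 (expiry=91+1=92). clock=91
Op 22: tick 8 -> clock=99. purged={d.com}
Op 23: tick 5 -> clock=104.
Final cache (unexpired): {} -> size=0

Answer: 0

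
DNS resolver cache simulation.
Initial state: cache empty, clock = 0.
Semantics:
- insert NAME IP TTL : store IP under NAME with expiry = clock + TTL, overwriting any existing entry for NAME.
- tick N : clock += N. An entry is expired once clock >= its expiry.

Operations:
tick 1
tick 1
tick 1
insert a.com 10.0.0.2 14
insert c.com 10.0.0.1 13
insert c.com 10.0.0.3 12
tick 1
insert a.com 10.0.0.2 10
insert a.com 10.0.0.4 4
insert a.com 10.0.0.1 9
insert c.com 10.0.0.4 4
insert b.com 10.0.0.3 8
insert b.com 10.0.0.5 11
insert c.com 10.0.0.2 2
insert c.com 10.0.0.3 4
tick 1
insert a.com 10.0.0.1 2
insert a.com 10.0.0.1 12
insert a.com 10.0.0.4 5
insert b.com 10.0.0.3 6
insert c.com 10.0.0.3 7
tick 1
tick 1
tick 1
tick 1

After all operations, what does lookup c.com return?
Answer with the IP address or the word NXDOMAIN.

Op 1: tick 1 -> clock=1.
Op 2: tick 1 -> clock=2.
Op 3: tick 1 -> clock=3.
Op 4: insert a.com -> 10.0.0.2 (expiry=3+14=17). clock=3
Op 5: insert c.com -> 10.0.0.1 (expiry=3+13=16). clock=3
Op 6: insert c.com -> 10.0.0.3 (expiry=3+12=15). clock=3
Op 7: tick 1 -> clock=4.
Op 8: insert a.com -> 10.0.0.2 (expiry=4+10=14). clock=4
Op 9: insert a.com -> 10.0.0.4 (expiry=4+4=8). clock=4
Op 10: insert a.com -> 10.0.0.1 (expiry=4+9=13). clock=4
Op 11: insert c.com -> 10.0.0.4 (expiry=4+4=8). clock=4
Op 12: insert b.com -> 10.0.0.3 (expiry=4+8=12). clock=4
Op 13: insert b.com -> 10.0.0.5 (expiry=4+11=15). clock=4
Op 14: insert c.com -> 10.0.0.2 (expiry=4+2=6). clock=4
Op 15: insert c.com -> 10.0.0.3 (expiry=4+4=8). clock=4
Op 16: tick 1 -> clock=5.
Op 17: insert a.com -> 10.0.0.1 (expiry=5+2=7). clock=5
Op 18: insert a.com -> 10.0.0.1 (expiry=5+12=17). clock=5
Op 19: insert a.com -> 10.0.0.4 (expiry=5+5=10). clock=5
Op 20: insert b.com -> 10.0.0.3 (expiry=5+6=11). clock=5
Op 21: insert c.com -> 10.0.0.3 (expiry=5+7=12). clock=5
Op 22: tick 1 -> clock=6.
Op 23: tick 1 -> clock=7.
Op 24: tick 1 -> clock=8.
Op 25: tick 1 -> clock=9.
lookup c.com: present, ip=10.0.0.3 expiry=12 > clock=9

Answer: 10.0.0.3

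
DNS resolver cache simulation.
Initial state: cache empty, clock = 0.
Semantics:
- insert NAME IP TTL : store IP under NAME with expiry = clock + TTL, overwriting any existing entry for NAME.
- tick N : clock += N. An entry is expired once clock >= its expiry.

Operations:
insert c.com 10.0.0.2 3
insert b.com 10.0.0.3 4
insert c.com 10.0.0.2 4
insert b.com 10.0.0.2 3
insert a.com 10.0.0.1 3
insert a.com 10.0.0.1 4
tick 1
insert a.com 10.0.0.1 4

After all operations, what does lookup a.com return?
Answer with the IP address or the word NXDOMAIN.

Answer: 10.0.0.1

Derivation:
Op 1: insert c.com -> 10.0.0.2 (expiry=0+3=3). clock=0
Op 2: insert b.com -> 10.0.0.3 (expiry=0+4=4). clock=0
Op 3: insert c.com -> 10.0.0.2 (expiry=0+4=4). clock=0
Op 4: insert b.com -> 10.0.0.2 (expiry=0+3=3). clock=0
Op 5: insert a.com -> 10.0.0.1 (expiry=0+3=3). clock=0
Op 6: insert a.com -> 10.0.0.1 (expiry=0+4=4). clock=0
Op 7: tick 1 -> clock=1.
Op 8: insert a.com -> 10.0.0.1 (expiry=1+4=5). clock=1
lookup a.com: present, ip=10.0.0.1 expiry=5 > clock=1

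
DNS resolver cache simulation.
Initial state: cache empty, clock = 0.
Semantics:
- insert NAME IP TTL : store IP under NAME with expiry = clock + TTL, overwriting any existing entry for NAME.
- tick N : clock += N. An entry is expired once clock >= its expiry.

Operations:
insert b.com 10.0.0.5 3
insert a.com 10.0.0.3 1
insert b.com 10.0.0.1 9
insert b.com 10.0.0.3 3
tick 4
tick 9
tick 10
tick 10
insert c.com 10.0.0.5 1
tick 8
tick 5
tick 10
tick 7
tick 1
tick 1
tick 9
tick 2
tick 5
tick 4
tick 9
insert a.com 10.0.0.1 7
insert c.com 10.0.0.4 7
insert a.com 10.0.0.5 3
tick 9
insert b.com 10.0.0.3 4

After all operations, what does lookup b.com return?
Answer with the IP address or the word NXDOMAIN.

Op 1: insert b.com -> 10.0.0.5 (expiry=0+3=3). clock=0
Op 2: insert a.com -> 10.0.0.3 (expiry=0+1=1). clock=0
Op 3: insert b.com -> 10.0.0.1 (expiry=0+9=9). clock=0
Op 4: insert b.com -> 10.0.0.3 (expiry=0+3=3). clock=0
Op 5: tick 4 -> clock=4. purged={a.com,b.com}
Op 6: tick 9 -> clock=13.
Op 7: tick 10 -> clock=23.
Op 8: tick 10 -> clock=33.
Op 9: insert c.com -> 10.0.0.5 (expiry=33+1=34). clock=33
Op 10: tick 8 -> clock=41. purged={c.com}
Op 11: tick 5 -> clock=46.
Op 12: tick 10 -> clock=56.
Op 13: tick 7 -> clock=63.
Op 14: tick 1 -> clock=64.
Op 15: tick 1 -> clock=65.
Op 16: tick 9 -> clock=74.
Op 17: tick 2 -> clock=76.
Op 18: tick 5 -> clock=81.
Op 19: tick 4 -> clock=85.
Op 20: tick 9 -> clock=94.
Op 21: insert a.com -> 10.0.0.1 (expiry=94+7=101). clock=94
Op 22: insert c.com -> 10.0.0.4 (expiry=94+7=101). clock=94
Op 23: insert a.com -> 10.0.0.5 (expiry=94+3=97). clock=94
Op 24: tick 9 -> clock=103. purged={a.com,c.com}
Op 25: insert b.com -> 10.0.0.3 (expiry=103+4=107). clock=103
lookup b.com: present, ip=10.0.0.3 expiry=107 > clock=103

Answer: 10.0.0.3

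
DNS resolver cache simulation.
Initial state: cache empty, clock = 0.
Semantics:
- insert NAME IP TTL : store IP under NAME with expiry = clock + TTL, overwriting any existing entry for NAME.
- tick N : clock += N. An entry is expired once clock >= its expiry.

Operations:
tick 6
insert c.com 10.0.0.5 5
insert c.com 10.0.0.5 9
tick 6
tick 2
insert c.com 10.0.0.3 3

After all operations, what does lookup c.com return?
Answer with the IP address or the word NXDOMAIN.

Answer: 10.0.0.3

Derivation:
Op 1: tick 6 -> clock=6.
Op 2: insert c.com -> 10.0.0.5 (expiry=6+5=11). clock=6
Op 3: insert c.com -> 10.0.0.5 (expiry=6+9=15). clock=6
Op 4: tick 6 -> clock=12.
Op 5: tick 2 -> clock=14.
Op 6: insert c.com -> 10.0.0.3 (expiry=14+3=17). clock=14
lookup c.com: present, ip=10.0.0.3 expiry=17 > clock=14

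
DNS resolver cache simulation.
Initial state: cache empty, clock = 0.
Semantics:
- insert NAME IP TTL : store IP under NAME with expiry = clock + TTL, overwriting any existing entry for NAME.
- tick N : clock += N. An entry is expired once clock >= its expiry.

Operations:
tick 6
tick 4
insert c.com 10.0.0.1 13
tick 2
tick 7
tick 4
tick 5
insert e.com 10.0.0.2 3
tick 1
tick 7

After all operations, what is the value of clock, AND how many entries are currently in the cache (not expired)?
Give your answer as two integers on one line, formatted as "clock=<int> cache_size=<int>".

Op 1: tick 6 -> clock=6.
Op 2: tick 4 -> clock=10.
Op 3: insert c.com -> 10.0.0.1 (expiry=10+13=23). clock=10
Op 4: tick 2 -> clock=12.
Op 5: tick 7 -> clock=19.
Op 6: tick 4 -> clock=23. purged={c.com}
Op 7: tick 5 -> clock=28.
Op 8: insert e.com -> 10.0.0.2 (expiry=28+3=31). clock=28
Op 9: tick 1 -> clock=29.
Op 10: tick 7 -> clock=36. purged={e.com}
Final clock = 36
Final cache (unexpired): {} -> size=0

Answer: clock=36 cache_size=0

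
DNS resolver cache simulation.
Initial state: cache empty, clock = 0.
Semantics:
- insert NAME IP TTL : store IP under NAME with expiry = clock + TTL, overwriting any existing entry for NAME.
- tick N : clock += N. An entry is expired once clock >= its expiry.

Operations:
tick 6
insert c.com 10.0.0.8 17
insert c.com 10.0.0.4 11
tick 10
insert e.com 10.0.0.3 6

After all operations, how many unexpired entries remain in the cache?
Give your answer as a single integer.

Answer: 2

Derivation:
Op 1: tick 6 -> clock=6.
Op 2: insert c.com -> 10.0.0.8 (expiry=6+17=23). clock=6
Op 3: insert c.com -> 10.0.0.4 (expiry=6+11=17). clock=6
Op 4: tick 10 -> clock=16.
Op 5: insert e.com -> 10.0.0.3 (expiry=16+6=22). clock=16
Final cache (unexpired): {c.com,e.com} -> size=2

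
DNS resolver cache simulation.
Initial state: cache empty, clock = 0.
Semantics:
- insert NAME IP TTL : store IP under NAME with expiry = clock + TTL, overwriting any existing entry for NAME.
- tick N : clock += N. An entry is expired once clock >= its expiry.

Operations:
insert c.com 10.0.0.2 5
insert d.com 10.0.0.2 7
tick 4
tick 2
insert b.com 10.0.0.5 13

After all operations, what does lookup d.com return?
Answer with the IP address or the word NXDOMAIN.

Answer: 10.0.0.2

Derivation:
Op 1: insert c.com -> 10.0.0.2 (expiry=0+5=5). clock=0
Op 2: insert d.com -> 10.0.0.2 (expiry=0+7=7). clock=0
Op 3: tick 4 -> clock=4.
Op 4: tick 2 -> clock=6. purged={c.com}
Op 5: insert b.com -> 10.0.0.5 (expiry=6+13=19). clock=6
lookup d.com: present, ip=10.0.0.2 expiry=7 > clock=6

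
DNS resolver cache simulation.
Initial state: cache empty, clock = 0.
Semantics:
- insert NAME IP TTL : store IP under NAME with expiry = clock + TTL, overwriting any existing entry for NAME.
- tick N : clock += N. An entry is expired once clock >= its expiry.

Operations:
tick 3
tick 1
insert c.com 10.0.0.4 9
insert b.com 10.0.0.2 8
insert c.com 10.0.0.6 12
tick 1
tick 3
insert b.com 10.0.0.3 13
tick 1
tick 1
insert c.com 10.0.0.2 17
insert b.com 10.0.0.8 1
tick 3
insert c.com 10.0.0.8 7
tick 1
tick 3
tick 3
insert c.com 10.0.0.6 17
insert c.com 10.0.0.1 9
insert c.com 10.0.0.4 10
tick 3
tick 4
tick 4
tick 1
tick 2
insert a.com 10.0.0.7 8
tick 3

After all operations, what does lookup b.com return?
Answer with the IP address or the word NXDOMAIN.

Op 1: tick 3 -> clock=3.
Op 2: tick 1 -> clock=4.
Op 3: insert c.com -> 10.0.0.4 (expiry=4+9=13). clock=4
Op 4: insert b.com -> 10.0.0.2 (expiry=4+8=12). clock=4
Op 5: insert c.com -> 10.0.0.6 (expiry=4+12=16). clock=4
Op 6: tick 1 -> clock=5.
Op 7: tick 3 -> clock=8.
Op 8: insert b.com -> 10.0.0.3 (expiry=8+13=21). clock=8
Op 9: tick 1 -> clock=9.
Op 10: tick 1 -> clock=10.
Op 11: insert c.com -> 10.0.0.2 (expiry=10+17=27). clock=10
Op 12: insert b.com -> 10.0.0.8 (expiry=10+1=11). clock=10
Op 13: tick 3 -> clock=13. purged={b.com}
Op 14: insert c.com -> 10.0.0.8 (expiry=13+7=20). clock=13
Op 15: tick 1 -> clock=14.
Op 16: tick 3 -> clock=17.
Op 17: tick 3 -> clock=20. purged={c.com}
Op 18: insert c.com -> 10.0.0.6 (expiry=20+17=37). clock=20
Op 19: insert c.com -> 10.0.0.1 (expiry=20+9=29). clock=20
Op 20: insert c.com -> 10.0.0.4 (expiry=20+10=30). clock=20
Op 21: tick 3 -> clock=23.
Op 22: tick 4 -> clock=27.
Op 23: tick 4 -> clock=31. purged={c.com}
Op 24: tick 1 -> clock=32.
Op 25: tick 2 -> clock=34.
Op 26: insert a.com -> 10.0.0.7 (expiry=34+8=42). clock=34
Op 27: tick 3 -> clock=37.
lookup b.com: not in cache (expired or never inserted)

Answer: NXDOMAIN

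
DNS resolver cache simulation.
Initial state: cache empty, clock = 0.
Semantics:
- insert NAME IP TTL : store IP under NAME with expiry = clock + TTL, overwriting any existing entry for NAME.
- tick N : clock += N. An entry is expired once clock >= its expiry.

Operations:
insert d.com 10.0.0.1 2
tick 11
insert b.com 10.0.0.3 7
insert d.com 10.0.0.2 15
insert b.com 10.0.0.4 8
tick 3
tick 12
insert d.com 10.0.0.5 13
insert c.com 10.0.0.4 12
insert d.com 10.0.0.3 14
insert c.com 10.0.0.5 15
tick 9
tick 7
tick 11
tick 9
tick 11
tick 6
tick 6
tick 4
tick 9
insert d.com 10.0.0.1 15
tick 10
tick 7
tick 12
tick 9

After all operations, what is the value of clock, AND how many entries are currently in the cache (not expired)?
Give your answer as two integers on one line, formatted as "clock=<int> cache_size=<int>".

Op 1: insert d.com -> 10.0.0.1 (expiry=0+2=2). clock=0
Op 2: tick 11 -> clock=11. purged={d.com}
Op 3: insert b.com -> 10.0.0.3 (expiry=11+7=18). clock=11
Op 4: insert d.com -> 10.0.0.2 (expiry=11+15=26). clock=11
Op 5: insert b.com -> 10.0.0.4 (expiry=11+8=19). clock=11
Op 6: tick 3 -> clock=14.
Op 7: tick 12 -> clock=26. purged={b.com,d.com}
Op 8: insert d.com -> 10.0.0.5 (expiry=26+13=39). clock=26
Op 9: insert c.com -> 10.0.0.4 (expiry=26+12=38). clock=26
Op 10: insert d.com -> 10.0.0.3 (expiry=26+14=40). clock=26
Op 11: insert c.com -> 10.0.0.5 (expiry=26+15=41). clock=26
Op 12: tick 9 -> clock=35.
Op 13: tick 7 -> clock=42. purged={c.com,d.com}
Op 14: tick 11 -> clock=53.
Op 15: tick 9 -> clock=62.
Op 16: tick 11 -> clock=73.
Op 17: tick 6 -> clock=79.
Op 18: tick 6 -> clock=85.
Op 19: tick 4 -> clock=89.
Op 20: tick 9 -> clock=98.
Op 21: insert d.com -> 10.0.0.1 (expiry=98+15=113). clock=98
Op 22: tick 10 -> clock=108.
Op 23: tick 7 -> clock=115. purged={d.com}
Op 24: tick 12 -> clock=127.
Op 25: tick 9 -> clock=136.
Final clock = 136
Final cache (unexpired): {} -> size=0

Answer: clock=136 cache_size=0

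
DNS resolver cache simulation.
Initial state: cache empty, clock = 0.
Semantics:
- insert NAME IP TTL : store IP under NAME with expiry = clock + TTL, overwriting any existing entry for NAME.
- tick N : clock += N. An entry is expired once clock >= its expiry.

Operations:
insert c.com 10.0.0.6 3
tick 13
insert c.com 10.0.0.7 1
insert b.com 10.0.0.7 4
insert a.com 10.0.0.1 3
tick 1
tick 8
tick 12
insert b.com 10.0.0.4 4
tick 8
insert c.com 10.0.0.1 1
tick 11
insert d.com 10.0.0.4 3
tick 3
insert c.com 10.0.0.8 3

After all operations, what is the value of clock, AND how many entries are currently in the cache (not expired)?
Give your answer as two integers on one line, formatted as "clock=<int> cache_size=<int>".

Op 1: insert c.com -> 10.0.0.6 (expiry=0+3=3). clock=0
Op 2: tick 13 -> clock=13. purged={c.com}
Op 3: insert c.com -> 10.0.0.7 (expiry=13+1=14). clock=13
Op 4: insert b.com -> 10.0.0.7 (expiry=13+4=17). clock=13
Op 5: insert a.com -> 10.0.0.1 (expiry=13+3=16). clock=13
Op 6: tick 1 -> clock=14. purged={c.com}
Op 7: tick 8 -> clock=22. purged={a.com,b.com}
Op 8: tick 12 -> clock=34.
Op 9: insert b.com -> 10.0.0.4 (expiry=34+4=38). clock=34
Op 10: tick 8 -> clock=42. purged={b.com}
Op 11: insert c.com -> 10.0.0.1 (expiry=42+1=43). clock=42
Op 12: tick 11 -> clock=53. purged={c.com}
Op 13: insert d.com -> 10.0.0.4 (expiry=53+3=56). clock=53
Op 14: tick 3 -> clock=56. purged={d.com}
Op 15: insert c.com -> 10.0.0.8 (expiry=56+3=59). clock=56
Final clock = 56
Final cache (unexpired): {c.com} -> size=1

Answer: clock=56 cache_size=1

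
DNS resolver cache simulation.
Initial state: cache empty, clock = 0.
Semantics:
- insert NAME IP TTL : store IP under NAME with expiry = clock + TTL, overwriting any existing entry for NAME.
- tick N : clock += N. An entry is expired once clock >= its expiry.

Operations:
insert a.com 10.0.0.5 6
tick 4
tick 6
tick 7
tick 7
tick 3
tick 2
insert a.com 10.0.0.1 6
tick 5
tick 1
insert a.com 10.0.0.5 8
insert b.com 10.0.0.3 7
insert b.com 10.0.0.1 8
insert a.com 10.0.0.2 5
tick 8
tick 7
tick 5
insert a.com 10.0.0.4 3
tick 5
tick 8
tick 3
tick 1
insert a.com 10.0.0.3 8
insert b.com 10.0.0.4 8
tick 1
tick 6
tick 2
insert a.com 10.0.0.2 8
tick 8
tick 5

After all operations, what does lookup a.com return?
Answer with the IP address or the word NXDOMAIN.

Answer: NXDOMAIN

Derivation:
Op 1: insert a.com -> 10.0.0.5 (expiry=0+6=6). clock=0
Op 2: tick 4 -> clock=4.
Op 3: tick 6 -> clock=10. purged={a.com}
Op 4: tick 7 -> clock=17.
Op 5: tick 7 -> clock=24.
Op 6: tick 3 -> clock=27.
Op 7: tick 2 -> clock=29.
Op 8: insert a.com -> 10.0.0.1 (expiry=29+6=35). clock=29
Op 9: tick 5 -> clock=34.
Op 10: tick 1 -> clock=35. purged={a.com}
Op 11: insert a.com -> 10.0.0.5 (expiry=35+8=43). clock=35
Op 12: insert b.com -> 10.0.0.3 (expiry=35+7=42). clock=35
Op 13: insert b.com -> 10.0.0.1 (expiry=35+8=43). clock=35
Op 14: insert a.com -> 10.0.0.2 (expiry=35+5=40). clock=35
Op 15: tick 8 -> clock=43. purged={a.com,b.com}
Op 16: tick 7 -> clock=50.
Op 17: tick 5 -> clock=55.
Op 18: insert a.com -> 10.0.0.4 (expiry=55+3=58). clock=55
Op 19: tick 5 -> clock=60. purged={a.com}
Op 20: tick 8 -> clock=68.
Op 21: tick 3 -> clock=71.
Op 22: tick 1 -> clock=72.
Op 23: insert a.com -> 10.0.0.3 (expiry=72+8=80). clock=72
Op 24: insert b.com -> 10.0.0.4 (expiry=72+8=80). clock=72
Op 25: tick 1 -> clock=73.
Op 26: tick 6 -> clock=79.
Op 27: tick 2 -> clock=81. purged={a.com,b.com}
Op 28: insert a.com -> 10.0.0.2 (expiry=81+8=89). clock=81
Op 29: tick 8 -> clock=89. purged={a.com}
Op 30: tick 5 -> clock=94.
lookup a.com: not in cache (expired or never inserted)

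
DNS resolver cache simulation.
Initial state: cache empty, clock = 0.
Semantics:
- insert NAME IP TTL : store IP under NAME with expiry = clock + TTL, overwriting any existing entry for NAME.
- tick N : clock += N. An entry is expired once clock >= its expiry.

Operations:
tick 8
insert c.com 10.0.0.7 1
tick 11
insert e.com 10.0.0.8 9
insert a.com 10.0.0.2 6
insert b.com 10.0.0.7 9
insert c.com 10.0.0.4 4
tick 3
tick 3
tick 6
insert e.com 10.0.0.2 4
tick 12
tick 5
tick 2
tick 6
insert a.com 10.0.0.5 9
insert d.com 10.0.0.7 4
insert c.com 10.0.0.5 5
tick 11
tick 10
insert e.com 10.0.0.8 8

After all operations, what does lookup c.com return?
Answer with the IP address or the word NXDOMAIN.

Op 1: tick 8 -> clock=8.
Op 2: insert c.com -> 10.0.0.7 (expiry=8+1=9). clock=8
Op 3: tick 11 -> clock=19. purged={c.com}
Op 4: insert e.com -> 10.0.0.8 (expiry=19+9=28). clock=19
Op 5: insert a.com -> 10.0.0.2 (expiry=19+6=25). clock=19
Op 6: insert b.com -> 10.0.0.7 (expiry=19+9=28). clock=19
Op 7: insert c.com -> 10.0.0.4 (expiry=19+4=23). clock=19
Op 8: tick 3 -> clock=22.
Op 9: tick 3 -> clock=25. purged={a.com,c.com}
Op 10: tick 6 -> clock=31. purged={b.com,e.com}
Op 11: insert e.com -> 10.0.0.2 (expiry=31+4=35). clock=31
Op 12: tick 12 -> clock=43. purged={e.com}
Op 13: tick 5 -> clock=48.
Op 14: tick 2 -> clock=50.
Op 15: tick 6 -> clock=56.
Op 16: insert a.com -> 10.0.0.5 (expiry=56+9=65). clock=56
Op 17: insert d.com -> 10.0.0.7 (expiry=56+4=60). clock=56
Op 18: insert c.com -> 10.0.0.5 (expiry=56+5=61). clock=56
Op 19: tick 11 -> clock=67. purged={a.com,c.com,d.com}
Op 20: tick 10 -> clock=77.
Op 21: insert e.com -> 10.0.0.8 (expiry=77+8=85). clock=77
lookup c.com: not in cache (expired or never inserted)

Answer: NXDOMAIN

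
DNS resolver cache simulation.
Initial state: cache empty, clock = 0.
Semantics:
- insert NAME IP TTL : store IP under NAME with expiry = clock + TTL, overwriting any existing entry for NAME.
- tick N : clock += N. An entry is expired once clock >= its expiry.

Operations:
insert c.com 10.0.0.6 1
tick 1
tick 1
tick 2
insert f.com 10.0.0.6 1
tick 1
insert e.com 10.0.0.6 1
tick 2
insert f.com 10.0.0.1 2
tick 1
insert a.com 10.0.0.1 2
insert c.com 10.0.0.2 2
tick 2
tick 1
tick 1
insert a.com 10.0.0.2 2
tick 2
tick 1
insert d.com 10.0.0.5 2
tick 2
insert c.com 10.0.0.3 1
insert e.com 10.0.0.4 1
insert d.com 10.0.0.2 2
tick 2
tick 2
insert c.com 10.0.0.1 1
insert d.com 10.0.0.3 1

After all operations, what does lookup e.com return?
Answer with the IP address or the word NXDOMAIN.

Answer: NXDOMAIN

Derivation:
Op 1: insert c.com -> 10.0.0.6 (expiry=0+1=1). clock=0
Op 2: tick 1 -> clock=1. purged={c.com}
Op 3: tick 1 -> clock=2.
Op 4: tick 2 -> clock=4.
Op 5: insert f.com -> 10.0.0.6 (expiry=4+1=5). clock=4
Op 6: tick 1 -> clock=5. purged={f.com}
Op 7: insert e.com -> 10.0.0.6 (expiry=5+1=6). clock=5
Op 8: tick 2 -> clock=7. purged={e.com}
Op 9: insert f.com -> 10.0.0.1 (expiry=7+2=9). clock=7
Op 10: tick 1 -> clock=8.
Op 11: insert a.com -> 10.0.0.1 (expiry=8+2=10). clock=8
Op 12: insert c.com -> 10.0.0.2 (expiry=8+2=10). clock=8
Op 13: tick 2 -> clock=10. purged={a.com,c.com,f.com}
Op 14: tick 1 -> clock=11.
Op 15: tick 1 -> clock=12.
Op 16: insert a.com -> 10.0.0.2 (expiry=12+2=14). clock=12
Op 17: tick 2 -> clock=14. purged={a.com}
Op 18: tick 1 -> clock=15.
Op 19: insert d.com -> 10.0.0.5 (expiry=15+2=17). clock=15
Op 20: tick 2 -> clock=17. purged={d.com}
Op 21: insert c.com -> 10.0.0.3 (expiry=17+1=18). clock=17
Op 22: insert e.com -> 10.0.0.4 (expiry=17+1=18). clock=17
Op 23: insert d.com -> 10.0.0.2 (expiry=17+2=19). clock=17
Op 24: tick 2 -> clock=19. purged={c.com,d.com,e.com}
Op 25: tick 2 -> clock=21.
Op 26: insert c.com -> 10.0.0.1 (expiry=21+1=22). clock=21
Op 27: insert d.com -> 10.0.0.3 (expiry=21+1=22). clock=21
lookup e.com: not in cache (expired or never inserted)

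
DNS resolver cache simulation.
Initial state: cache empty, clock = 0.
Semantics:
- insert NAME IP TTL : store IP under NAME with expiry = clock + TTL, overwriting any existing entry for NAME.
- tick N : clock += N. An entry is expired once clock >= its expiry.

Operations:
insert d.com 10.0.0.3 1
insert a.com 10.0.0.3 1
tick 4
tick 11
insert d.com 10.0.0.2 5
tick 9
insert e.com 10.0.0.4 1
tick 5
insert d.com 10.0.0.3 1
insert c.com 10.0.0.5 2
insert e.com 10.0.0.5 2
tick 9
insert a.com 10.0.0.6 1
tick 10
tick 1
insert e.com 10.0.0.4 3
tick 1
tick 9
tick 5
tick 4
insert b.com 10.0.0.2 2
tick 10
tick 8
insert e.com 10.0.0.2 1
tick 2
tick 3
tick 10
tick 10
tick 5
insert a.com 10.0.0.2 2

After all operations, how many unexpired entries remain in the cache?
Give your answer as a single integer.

Op 1: insert d.com -> 10.0.0.3 (expiry=0+1=1). clock=0
Op 2: insert a.com -> 10.0.0.3 (expiry=0+1=1). clock=0
Op 3: tick 4 -> clock=4. purged={a.com,d.com}
Op 4: tick 11 -> clock=15.
Op 5: insert d.com -> 10.0.0.2 (expiry=15+5=20). clock=15
Op 6: tick 9 -> clock=24. purged={d.com}
Op 7: insert e.com -> 10.0.0.4 (expiry=24+1=25). clock=24
Op 8: tick 5 -> clock=29. purged={e.com}
Op 9: insert d.com -> 10.0.0.3 (expiry=29+1=30). clock=29
Op 10: insert c.com -> 10.0.0.5 (expiry=29+2=31). clock=29
Op 11: insert e.com -> 10.0.0.5 (expiry=29+2=31). clock=29
Op 12: tick 9 -> clock=38. purged={c.com,d.com,e.com}
Op 13: insert a.com -> 10.0.0.6 (expiry=38+1=39). clock=38
Op 14: tick 10 -> clock=48. purged={a.com}
Op 15: tick 1 -> clock=49.
Op 16: insert e.com -> 10.0.0.4 (expiry=49+3=52). clock=49
Op 17: tick 1 -> clock=50.
Op 18: tick 9 -> clock=59. purged={e.com}
Op 19: tick 5 -> clock=64.
Op 20: tick 4 -> clock=68.
Op 21: insert b.com -> 10.0.0.2 (expiry=68+2=70). clock=68
Op 22: tick 10 -> clock=78. purged={b.com}
Op 23: tick 8 -> clock=86.
Op 24: insert e.com -> 10.0.0.2 (expiry=86+1=87). clock=86
Op 25: tick 2 -> clock=88. purged={e.com}
Op 26: tick 3 -> clock=91.
Op 27: tick 10 -> clock=101.
Op 28: tick 10 -> clock=111.
Op 29: tick 5 -> clock=116.
Op 30: insert a.com -> 10.0.0.2 (expiry=116+2=118). clock=116
Final cache (unexpired): {a.com} -> size=1

Answer: 1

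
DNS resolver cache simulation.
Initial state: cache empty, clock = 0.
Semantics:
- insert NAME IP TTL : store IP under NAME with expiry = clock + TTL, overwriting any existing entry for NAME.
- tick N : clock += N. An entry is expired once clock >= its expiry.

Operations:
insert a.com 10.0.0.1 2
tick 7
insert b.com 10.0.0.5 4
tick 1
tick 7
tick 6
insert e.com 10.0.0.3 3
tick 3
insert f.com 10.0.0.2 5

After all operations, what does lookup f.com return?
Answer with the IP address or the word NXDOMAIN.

Op 1: insert a.com -> 10.0.0.1 (expiry=0+2=2). clock=0
Op 2: tick 7 -> clock=7. purged={a.com}
Op 3: insert b.com -> 10.0.0.5 (expiry=7+4=11). clock=7
Op 4: tick 1 -> clock=8.
Op 5: tick 7 -> clock=15. purged={b.com}
Op 6: tick 6 -> clock=21.
Op 7: insert e.com -> 10.0.0.3 (expiry=21+3=24). clock=21
Op 8: tick 3 -> clock=24. purged={e.com}
Op 9: insert f.com -> 10.0.0.2 (expiry=24+5=29). clock=24
lookup f.com: present, ip=10.0.0.2 expiry=29 > clock=24

Answer: 10.0.0.2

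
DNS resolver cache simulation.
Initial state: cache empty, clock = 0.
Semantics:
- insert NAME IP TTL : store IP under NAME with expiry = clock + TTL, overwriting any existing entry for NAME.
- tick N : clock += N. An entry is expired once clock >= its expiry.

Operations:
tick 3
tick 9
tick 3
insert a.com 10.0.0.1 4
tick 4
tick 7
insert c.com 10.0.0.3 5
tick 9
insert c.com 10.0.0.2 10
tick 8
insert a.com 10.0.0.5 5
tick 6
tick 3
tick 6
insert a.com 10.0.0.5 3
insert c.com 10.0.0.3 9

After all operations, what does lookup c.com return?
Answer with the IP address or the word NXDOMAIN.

Answer: 10.0.0.3

Derivation:
Op 1: tick 3 -> clock=3.
Op 2: tick 9 -> clock=12.
Op 3: tick 3 -> clock=15.
Op 4: insert a.com -> 10.0.0.1 (expiry=15+4=19). clock=15
Op 5: tick 4 -> clock=19. purged={a.com}
Op 6: tick 7 -> clock=26.
Op 7: insert c.com -> 10.0.0.3 (expiry=26+5=31). clock=26
Op 8: tick 9 -> clock=35. purged={c.com}
Op 9: insert c.com -> 10.0.0.2 (expiry=35+10=45). clock=35
Op 10: tick 8 -> clock=43.
Op 11: insert a.com -> 10.0.0.5 (expiry=43+5=48). clock=43
Op 12: tick 6 -> clock=49. purged={a.com,c.com}
Op 13: tick 3 -> clock=52.
Op 14: tick 6 -> clock=58.
Op 15: insert a.com -> 10.0.0.5 (expiry=58+3=61). clock=58
Op 16: insert c.com -> 10.0.0.3 (expiry=58+9=67). clock=58
lookup c.com: present, ip=10.0.0.3 expiry=67 > clock=58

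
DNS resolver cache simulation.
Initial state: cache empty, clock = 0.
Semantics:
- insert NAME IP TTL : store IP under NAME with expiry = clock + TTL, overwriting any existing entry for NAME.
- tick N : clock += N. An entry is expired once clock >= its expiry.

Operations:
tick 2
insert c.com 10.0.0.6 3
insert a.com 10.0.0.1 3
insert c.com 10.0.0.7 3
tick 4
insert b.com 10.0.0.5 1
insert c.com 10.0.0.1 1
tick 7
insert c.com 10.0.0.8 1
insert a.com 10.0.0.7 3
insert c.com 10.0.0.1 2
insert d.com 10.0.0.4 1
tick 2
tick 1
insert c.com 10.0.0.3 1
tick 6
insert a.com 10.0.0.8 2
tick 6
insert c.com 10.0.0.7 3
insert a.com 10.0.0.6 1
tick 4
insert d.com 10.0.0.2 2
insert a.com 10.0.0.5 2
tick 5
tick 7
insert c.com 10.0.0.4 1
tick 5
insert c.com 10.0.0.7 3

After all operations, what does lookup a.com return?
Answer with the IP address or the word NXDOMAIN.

Answer: NXDOMAIN

Derivation:
Op 1: tick 2 -> clock=2.
Op 2: insert c.com -> 10.0.0.6 (expiry=2+3=5). clock=2
Op 3: insert a.com -> 10.0.0.1 (expiry=2+3=5). clock=2
Op 4: insert c.com -> 10.0.0.7 (expiry=2+3=5). clock=2
Op 5: tick 4 -> clock=6. purged={a.com,c.com}
Op 6: insert b.com -> 10.0.0.5 (expiry=6+1=7). clock=6
Op 7: insert c.com -> 10.0.0.1 (expiry=6+1=7). clock=6
Op 8: tick 7 -> clock=13. purged={b.com,c.com}
Op 9: insert c.com -> 10.0.0.8 (expiry=13+1=14). clock=13
Op 10: insert a.com -> 10.0.0.7 (expiry=13+3=16). clock=13
Op 11: insert c.com -> 10.0.0.1 (expiry=13+2=15). clock=13
Op 12: insert d.com -> 10.0.0.4 (expiry=13+1=14). clock=13
Op 13: tick 2 -> clock=15. purged={c.com,d.com}
Op 14: tick 1 -> clock=16. purged={a.com}
Op 15: insert c.com -> 10.0.0.3 (expiry=16+1=17). clock=16
Op 16: tick 6 -> clock=22. purged={c.com}
Op 17: insert a.com -> 10.0.0.8 (expiry=22+2=24). clock=22
Op 18: tick 6 -> clock=28. purged={a.com}
Op 19: insert c.com -> 10.0.0.7 (expiry=28+3=31). clock=28
Op 20: insert a.com -> 10.0.0.6 (expiry=28+1=29). clock=28
Op 21: tick 4 -> clock=32. purged={a.com,c.com}
Op 22: insert d.com -> 10.0.0.2 (expiry=32+2=34). clock=32
Op 23: insert a.com -> 10.0.0.5 (expiry=32+2=34). clock=32
Op 24: tick 5 -> clock=37. purged={a.com,d.com}
Op 25: tick 7 -> clock=44.
Op 26: insert c.com -> 10.0.0.4 (expiry=44+1=45). clock=44
Op 27: tick 5 -> clock=49. purged={c.com}
Op 28: insert c.com -> 10.0.0.7 (expiry=49+3=52). clock=49
lookup a.com: not in cache (expired or never inserted)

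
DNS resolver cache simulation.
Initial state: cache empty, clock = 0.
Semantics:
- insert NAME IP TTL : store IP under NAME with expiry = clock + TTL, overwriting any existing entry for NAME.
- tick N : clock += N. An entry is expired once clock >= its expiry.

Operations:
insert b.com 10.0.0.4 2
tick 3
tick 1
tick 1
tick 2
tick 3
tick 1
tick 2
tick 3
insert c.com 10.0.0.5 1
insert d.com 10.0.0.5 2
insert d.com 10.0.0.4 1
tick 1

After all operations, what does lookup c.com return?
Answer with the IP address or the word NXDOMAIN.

Op 1: insert b.com -> 10.0.0.4 (expiry=0+2=2). clock=0
Op 2: tick 3 -> clock=3. purged={b.com}
Op 3: tick 1 -> clock=4.
Op 4: tick 1 -> clock=5.
Op 5: tick 2 -> clock=7.
Op 6: tick 3 -> clock=10.
Op 7: tick 1 -> clock=11.
Op 8: tick 2 -> clock=13.
Op 9: tick 3 -> clock=16.
Op 10: insert c.com -> 10.0.0.5 (expiry=16+1=17). clock=16
Op 11: insert d.com -> 10.0.0.5 (expiry=16+2=18). clock=16
Op 12: insert d.com -> 10.0.0.4 (expiry=16+1=17). clock=16
Op 13: tick 1 -> clock=17. purged={c.com,d.com}
lookup c.com: not in cache (expired or never inserted)

Answer: NXDOMAIN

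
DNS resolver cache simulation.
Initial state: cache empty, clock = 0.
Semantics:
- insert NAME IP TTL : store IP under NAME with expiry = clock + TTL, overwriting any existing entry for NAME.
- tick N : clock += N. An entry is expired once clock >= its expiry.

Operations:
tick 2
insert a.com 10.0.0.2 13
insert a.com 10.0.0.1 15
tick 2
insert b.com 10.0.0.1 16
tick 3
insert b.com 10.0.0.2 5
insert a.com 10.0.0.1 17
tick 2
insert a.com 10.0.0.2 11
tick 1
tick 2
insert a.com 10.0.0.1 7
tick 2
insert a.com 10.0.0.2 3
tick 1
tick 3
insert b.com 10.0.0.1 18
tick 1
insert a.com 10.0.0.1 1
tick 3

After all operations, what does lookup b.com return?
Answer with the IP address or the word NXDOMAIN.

Op 1: tick 2 -> clock=2.
Op 2: insert a.com -> 10.0.0.2 (expiry=2+13=15). clock=2
Op 3: insert a.com -> 10.0.0.1 (expiry=2+15=17). clock=2
Op 4: tick 2 -> clock=4.
Op 5: insert b.com -> 10.0.0.1 (expiry=4+16=20). clock=4
Op 6: tick 3 -> clock=7.
Op 7: insert b.com -> 10.0.0.2 (expiry=7+5=12). clock=7
Op 8: insert a.com -> 10.0.0.1 (expiry=7+17=24). clock=7
Op 9: tick 2 -> clock=9.
Op 10: insert a.com -> 10.0.0.2 (expiry=9+11=20). clock=9
Op 11: tick 1 -> clock=10.
Op 12: tick 2 -> clock=12. purged={b.com}
Op 13: insert a.com -> 10.0.0.1 (expiry=12+7=19). clock=12
Op 14: tick 2 -> clock=14.
Op 15: insert a.com -> 10.0.0.2 (expiry=14+3=17). clock=14
Op 16: tick 1 -> clock=15.
Op 17: tick 3 -> clock=18. purged={a.com}
Op 18: insert b.com -> 10.0.0.1 (expiry=18+18=36). clock=18
Op 19: tick 1 -> clock=19.
Op 20: insert a.com -> 10.0.0.1 (expiry=19+1=20). clock=19
Op 21: tick 3 -> clock=22. purged={a.com}
lookup b.com: present, ip=10.0.0.1 expiry=36 > clock=22

Answer: 10.0.0.1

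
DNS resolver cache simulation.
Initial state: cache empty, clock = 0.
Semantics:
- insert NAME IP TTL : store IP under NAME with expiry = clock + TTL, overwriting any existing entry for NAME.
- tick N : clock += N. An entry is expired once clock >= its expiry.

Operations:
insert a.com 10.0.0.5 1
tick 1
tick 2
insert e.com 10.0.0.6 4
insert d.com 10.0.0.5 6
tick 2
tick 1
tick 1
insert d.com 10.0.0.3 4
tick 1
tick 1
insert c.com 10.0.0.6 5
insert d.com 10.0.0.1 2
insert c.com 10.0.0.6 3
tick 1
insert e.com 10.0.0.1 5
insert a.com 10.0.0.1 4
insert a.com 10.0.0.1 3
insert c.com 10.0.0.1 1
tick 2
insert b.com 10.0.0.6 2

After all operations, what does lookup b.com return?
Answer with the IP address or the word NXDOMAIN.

Answer: 10.0.0.6

Derivation:
Op 1: insert a.com -> 10.0.0.5 (expiry=0+1=1). clock=0
Op 2: tick 1 -> clock=1. purged={a.com}
Op 3: tick 2 -> clock=3.
Op 4: insert e.com -> 10.0.0.6 (expiry=3+4=7). clock=3
Op 5: insert d.com -> 10.0.0.5 (expiry=3+6=9). clock=3
Op 6: tick 2 -> clock=5.
Op 7: tick 1 -> clock=6.
Op 8: tick 1 -> clock=7. purged={e.com}
Op 9: insert d.com -> 10.0.0.3 (expiry=7+4=11). clock=7
Op 10: tick 1 -> clock=8.
Op 11: tick 1 -> clock=9.
Op 12: insert c.com -> 10.0.0.6 (expiry=9+5=14). clock=9
Op 13: insert d.com -> 10.0.0.1 (expiry=9+2=11). clock=9
Op 14: insert c.com -> 10.0.0.6 (expiry=9+3=12). clock=9
Op 15: tick 1 -> clock=10.
Op 16: insert e.com -> 10.0.0.1 (expiry=10+5=15). clock=10
Op 17: insert a.com -> 10.0.0.1 (expiry=10+4=14). clock=10
Op 18: insert a.com -> 10.0.0.1 (expiry=10+3=13). clock=10
Op 19: insert c.com -> 10.0.0.1 (expiry=10+1=11). clock=10
Op 20: tick 2 -> clock=12. purged={c.com,d.com}
Op 21: insert b.com -> 10.0.0.6 (expiry=12+2=14). clock=12
lookup b.com: present, ip=10.0.0.6 expiry=14 > clock=12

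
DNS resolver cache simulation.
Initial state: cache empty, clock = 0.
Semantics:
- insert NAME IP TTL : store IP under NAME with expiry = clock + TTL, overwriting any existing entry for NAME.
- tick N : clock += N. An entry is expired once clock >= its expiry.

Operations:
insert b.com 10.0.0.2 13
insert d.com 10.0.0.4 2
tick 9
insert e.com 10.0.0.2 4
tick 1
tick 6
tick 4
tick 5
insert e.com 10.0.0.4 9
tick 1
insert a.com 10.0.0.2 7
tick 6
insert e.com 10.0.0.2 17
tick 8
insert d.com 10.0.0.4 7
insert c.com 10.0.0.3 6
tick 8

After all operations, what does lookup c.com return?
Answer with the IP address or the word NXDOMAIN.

Op 1: insert b.com -> 10.0.0.2 (expiry=0+13=13). clock=0
Op 2: insert d.com -> 10.0.0.4 (expiry=0+2=2). clock=0
Op 3: tick 9 -> clock=9. purged={d.com}
Op 4: insert e.com -> 10.0.0.2 (expiry=9+4=13). clock=9
Op 5: tick 1 -> clock=10.
Op 6: tick 6 -> clock=16. purged={b.com,e.com}
Op 7: tick 4 -> clock=20.
Op 8: tick 5 -> clock=25.
Op 9: insert e.com -> 10.0.0.4 (expiry=25+9=34). clock=25
Op 10: tick 1 -> clock=26.
Op 11: insert a.com -> 10.0.0.2 (expiry=26+7=33). clock=26
Op 12: tick 6 -> clock=32.
Op 13: insert e.com -> 10.0.0.2 (expiry=32+17=49). clock=32
Op 14: tick 8 -> clock=40. purged={a.com}
Op 15: insert d.com -> 10.0.0.4 (expiry=40+7=47). clock=40
Op 16: insert c.com -> 10.0.0.3 (expiry=40+6=46). clock=40
Op 17: tick 8 -> clock=48. purged={c.com,d.com}
lookup c.com: not in cache (expired or never inserted)

Answer: NXDOMAIN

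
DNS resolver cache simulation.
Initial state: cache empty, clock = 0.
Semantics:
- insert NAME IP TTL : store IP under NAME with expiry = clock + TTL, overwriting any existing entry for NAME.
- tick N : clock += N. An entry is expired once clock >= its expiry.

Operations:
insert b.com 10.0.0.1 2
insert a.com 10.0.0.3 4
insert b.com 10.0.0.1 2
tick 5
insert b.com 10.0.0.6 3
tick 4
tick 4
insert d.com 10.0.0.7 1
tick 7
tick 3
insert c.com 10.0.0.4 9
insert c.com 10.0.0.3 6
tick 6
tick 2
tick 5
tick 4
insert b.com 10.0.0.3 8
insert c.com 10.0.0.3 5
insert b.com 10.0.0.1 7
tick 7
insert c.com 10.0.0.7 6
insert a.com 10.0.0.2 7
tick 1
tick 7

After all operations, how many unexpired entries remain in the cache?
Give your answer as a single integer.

Answer: 0

Derivation:
Op 1: insert b.com -> 10.0.0.1 (expiry=0+2=2). clock=0
Op 2: insert a.com -> 10.0.0.3 (expiry=0+4=4). clock=0
Op 3: insert b.com -> 10.0.0.1 (expiry=0+2=2). clock=0
Op 4: tick 5 -> clock=5. purged={a.com,b.com}
Op 5: insert b.com -> 10.0.0.6 (expiry=5+3=8). clock=5
Op 6: tick 4 -> clock=9. purged={b.com}
Op 7: tick 4 -> clock=13.
Op 8: insert d.com -> 10.0.0.7 (expiry=13+1=14). clock=13
Op 9: tick 7 -> clock=20. purged={d.com}
Op 10: tick 3 -> clock=23.
Op 11: insert c.com -> 10.0.0.4 (expiry=23+9=32). clock=23
Op 12: insert c.com -> 10.0.0.3 (expiry=23+6=29). clock=23
Op 13: tick 6 -> clock=29. purged={c.com}
Op 14: tick 2 -> clock=31.
Op 15: tick 5 -> clock=36.
Op 16: tick 4 -> clock=40.
Op 17: insert b.com -> 10.0.0.3 (expiry=40+8=48). clock=40
Op 18: insert c.com -> 10.0.0.3 (expiry=40+5=45). clock=40
Op 19: insert b.com -> 10.0.0.1 (expiry=40+7=47). clock=40
Op 20: tick 7 -> clock=47. purged={b.com,c.com}
Op 21: insert c.com -> 10.0.0.7 (expiry=47+6=53). clock=47
Op 22: insert a.com -> 10.0.0.2 (expiry=47+7=54). clock=47
Op 23: tick 1 -> clock=48.
Op 24: tick 7 -> clock=55. purged={a.com,c.com}
Final cache (unexpired): {} -> size=0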